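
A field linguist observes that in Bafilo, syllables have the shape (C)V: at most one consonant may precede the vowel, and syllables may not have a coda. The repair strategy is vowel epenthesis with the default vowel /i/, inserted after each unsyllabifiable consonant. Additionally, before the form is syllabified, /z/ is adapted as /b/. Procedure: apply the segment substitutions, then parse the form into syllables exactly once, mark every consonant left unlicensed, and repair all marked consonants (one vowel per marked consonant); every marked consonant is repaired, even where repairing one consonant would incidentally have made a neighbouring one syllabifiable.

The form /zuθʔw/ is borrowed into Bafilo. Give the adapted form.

Substitution: /z/ → /b/, giving /buθʔw/.
Syllabifying with onset maximization leaves /θ/, /ʔ/, /w/ stranded (no codas are permitted; onsets are limited to one consonant).
Inserting the epenthetic vowel yields /θ/ → /θi/, /ʔ/ → /ʔi/, /w/ → /wi/.

buθiʔiwi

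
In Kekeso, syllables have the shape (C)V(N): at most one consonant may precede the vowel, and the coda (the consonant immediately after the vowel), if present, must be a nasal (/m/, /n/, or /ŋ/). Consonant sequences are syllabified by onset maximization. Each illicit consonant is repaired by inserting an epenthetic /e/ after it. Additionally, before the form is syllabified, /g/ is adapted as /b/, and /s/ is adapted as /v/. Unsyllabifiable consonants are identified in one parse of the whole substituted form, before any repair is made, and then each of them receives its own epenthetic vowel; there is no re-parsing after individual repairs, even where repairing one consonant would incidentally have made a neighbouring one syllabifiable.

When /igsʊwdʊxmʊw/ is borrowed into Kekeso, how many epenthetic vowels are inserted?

4

After substitution the input is /ibvʊwdʊxmʊw/.
The unsyllabifiable consonants are /b/, /w/, /x/, /w/; each receives one epenthetic vowel.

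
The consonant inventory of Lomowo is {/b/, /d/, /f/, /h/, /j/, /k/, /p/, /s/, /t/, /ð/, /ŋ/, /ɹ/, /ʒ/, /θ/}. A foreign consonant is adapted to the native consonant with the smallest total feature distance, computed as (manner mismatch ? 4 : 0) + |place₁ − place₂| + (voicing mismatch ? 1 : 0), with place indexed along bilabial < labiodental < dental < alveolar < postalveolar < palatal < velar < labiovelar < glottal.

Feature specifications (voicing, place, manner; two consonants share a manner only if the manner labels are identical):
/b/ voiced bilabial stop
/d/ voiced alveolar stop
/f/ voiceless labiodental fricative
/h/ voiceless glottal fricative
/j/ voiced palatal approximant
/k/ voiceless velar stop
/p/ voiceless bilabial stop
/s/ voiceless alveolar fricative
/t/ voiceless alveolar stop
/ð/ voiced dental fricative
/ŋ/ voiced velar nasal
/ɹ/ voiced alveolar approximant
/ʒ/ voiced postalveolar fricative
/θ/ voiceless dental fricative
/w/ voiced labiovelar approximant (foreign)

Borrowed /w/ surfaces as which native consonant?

j

/j/ is closest: same manner (approximant), place distance 2 (labiovelar→palatal), same voicing; total 2. Next closest is /ɹ/ at distance 4.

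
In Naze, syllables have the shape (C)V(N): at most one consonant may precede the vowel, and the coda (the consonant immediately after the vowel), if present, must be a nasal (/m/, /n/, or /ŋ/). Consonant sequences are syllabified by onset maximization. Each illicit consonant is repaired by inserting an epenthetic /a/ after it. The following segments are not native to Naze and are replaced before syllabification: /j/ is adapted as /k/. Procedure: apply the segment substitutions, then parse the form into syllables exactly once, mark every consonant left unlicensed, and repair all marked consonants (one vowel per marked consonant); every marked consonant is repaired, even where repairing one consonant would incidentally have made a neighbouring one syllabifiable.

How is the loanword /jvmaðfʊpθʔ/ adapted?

Substitution: /j/ → /k/, giving /kvmaðfʊpθʔ/.
The consonants /k/, /v/, /ð/, /p/, /θ/, /ʔ/ cannot be parsed into a legal (C)V(N) syllable (only a nasal (/m/, /n/, or /ŋ/) is licensed in coda position; onsets are limited to one consonant).
Epenthesis after each stranded consonant: /k/ → /ka/, /v/ → /va/, /ð/ → /ða/, /p/ → /pa/, /θ/ → /θa/, /ʔ/ → /ʔa/.

kavamaðafʊpaθaʔa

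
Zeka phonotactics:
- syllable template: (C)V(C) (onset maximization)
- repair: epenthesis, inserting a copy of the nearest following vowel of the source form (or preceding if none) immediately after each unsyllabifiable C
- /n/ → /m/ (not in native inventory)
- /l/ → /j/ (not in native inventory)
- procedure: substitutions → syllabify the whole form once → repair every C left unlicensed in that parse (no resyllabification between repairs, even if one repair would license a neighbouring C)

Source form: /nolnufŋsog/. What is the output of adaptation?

Substitution: /n/ → /m/, /l/ → /j/, giving /mojmufŋsog/.
Under (C)V(C), the unsyllabifiable consonants are /ŋ/ (at most one coda consonant is licensed; onsets are limited to one consonant).
Each unlicensed consonant becomes the onset of a new syllable: /ŋ/ → /ŋo/.

mojmufŋosog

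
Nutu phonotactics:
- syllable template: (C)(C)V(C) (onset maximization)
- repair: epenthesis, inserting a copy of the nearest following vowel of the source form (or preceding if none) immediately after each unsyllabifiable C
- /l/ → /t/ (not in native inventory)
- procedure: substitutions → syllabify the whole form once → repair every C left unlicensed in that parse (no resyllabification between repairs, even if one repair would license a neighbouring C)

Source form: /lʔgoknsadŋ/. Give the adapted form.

Substitution: /l/ → /t/, giving /tʔgoknsadŋ/.
Syllabifying with onset maximization leaves /t/, /ŋ/ stranded (at most one coda consonant is licensed; onsets may contain at most 2 consonants).
Epenthesis after each stranded consonant: /t/ → /to/, /ŋ/ → /ŋa/.

toʔgoknsadŋa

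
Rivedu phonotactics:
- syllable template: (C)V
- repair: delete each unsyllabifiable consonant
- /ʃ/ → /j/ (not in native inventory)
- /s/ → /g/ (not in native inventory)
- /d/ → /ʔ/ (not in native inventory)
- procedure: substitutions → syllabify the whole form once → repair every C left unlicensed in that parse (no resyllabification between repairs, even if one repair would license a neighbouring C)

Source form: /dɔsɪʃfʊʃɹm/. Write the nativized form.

Substitution: /d/ → /ʔ/, /s/ → /g/, /ʃ/ → /j/, giving /ʔɔgɪjfʊjɹm/.
The consonants /j/, /j/, /ɹ/, /m/ cannot be parsed into a legal (C)V syllable (no codas are permitted; onsets are limited to one consonant).
Each unlicensed consonant is deleted: /j/, /j/, /ɹ/, /m/.

ʔɔgɪfʊ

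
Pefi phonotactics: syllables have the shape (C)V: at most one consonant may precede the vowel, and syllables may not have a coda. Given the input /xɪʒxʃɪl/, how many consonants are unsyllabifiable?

Syllabifying with onset maximization leaves /ʒ/, /x/, /l/ stranded (no codas are permitted; onsets are limited to one consonant).

3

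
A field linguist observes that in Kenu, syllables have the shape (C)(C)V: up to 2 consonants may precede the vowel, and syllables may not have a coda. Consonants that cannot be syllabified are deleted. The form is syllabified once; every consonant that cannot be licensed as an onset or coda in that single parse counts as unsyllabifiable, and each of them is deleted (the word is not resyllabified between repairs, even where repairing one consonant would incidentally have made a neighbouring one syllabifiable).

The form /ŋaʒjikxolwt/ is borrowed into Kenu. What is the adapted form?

ŋaʒjikxo

Syllabifying with onset maximization leaves /l/, /w/, /t/ stranded (no codas are permitted; onsets may contain at most 2 consonants).
Deleting the stranded consonants removes /l/, /w/, /t/.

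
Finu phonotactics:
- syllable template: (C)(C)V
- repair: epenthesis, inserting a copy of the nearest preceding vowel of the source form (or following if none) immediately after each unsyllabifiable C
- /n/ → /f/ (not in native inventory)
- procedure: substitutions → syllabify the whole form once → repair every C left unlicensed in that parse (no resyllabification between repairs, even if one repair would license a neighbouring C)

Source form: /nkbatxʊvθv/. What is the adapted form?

Substitution: /n/ → /f/, giving /fkbatxʊvθv/.
Under (C)(C)V, the unsyllabifiable consonants are /f/, /v/, /θ/, /v/ (no codas are permitted; onsets may contain at most 2 consonants).
Inserting the epenthetic vowel yields /f/ → /fa/, /v/ → /vʊ/, /θ/ → /θʊ/, /v/ → /vʊ/.

fakbatxʊvʊθʊvʊ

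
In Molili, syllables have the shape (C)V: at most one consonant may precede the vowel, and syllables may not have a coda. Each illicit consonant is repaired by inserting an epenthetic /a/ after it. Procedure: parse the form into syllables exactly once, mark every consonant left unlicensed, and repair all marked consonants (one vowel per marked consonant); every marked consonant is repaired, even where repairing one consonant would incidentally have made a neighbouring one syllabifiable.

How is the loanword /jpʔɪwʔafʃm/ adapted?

japaʔɪwaʔafaʃama

The consonants /j/, /p/, /w/, /f/, /ʃ/, /m/ cannot be parsed into a legal (C)V syllable (no codas are permitted; onsets are limited to one consonant).
Inserting the epenthetic vowel yields /j/ → /ja/, /p/ → /pa/, /w/ → /wa/, /f/ → /fa/, /ʃ/ → /ʃa/, /m/ → /ma/.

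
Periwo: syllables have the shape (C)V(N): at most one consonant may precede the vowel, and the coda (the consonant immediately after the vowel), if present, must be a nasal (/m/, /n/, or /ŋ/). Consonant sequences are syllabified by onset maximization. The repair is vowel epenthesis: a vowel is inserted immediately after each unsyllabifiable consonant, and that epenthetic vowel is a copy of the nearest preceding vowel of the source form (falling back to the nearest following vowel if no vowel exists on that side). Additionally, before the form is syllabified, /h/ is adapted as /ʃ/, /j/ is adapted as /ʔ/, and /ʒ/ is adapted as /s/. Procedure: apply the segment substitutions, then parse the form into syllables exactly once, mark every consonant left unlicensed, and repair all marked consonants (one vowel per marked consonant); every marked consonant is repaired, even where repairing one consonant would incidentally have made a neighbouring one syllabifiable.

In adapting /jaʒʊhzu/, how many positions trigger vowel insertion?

1

After substitution the input is /ʔasʊʃzu/.
The unsyllabifiable consonants are /ʃ/; each receives one epenthetic vowel.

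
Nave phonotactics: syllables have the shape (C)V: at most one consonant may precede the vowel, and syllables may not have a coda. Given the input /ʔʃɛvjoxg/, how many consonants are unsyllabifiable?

Syllabifying with onset maximization leaves /ʔ/, /v/, /x/, /g/ stranded (no codas are permitted; onsets are limited to one consonant).

4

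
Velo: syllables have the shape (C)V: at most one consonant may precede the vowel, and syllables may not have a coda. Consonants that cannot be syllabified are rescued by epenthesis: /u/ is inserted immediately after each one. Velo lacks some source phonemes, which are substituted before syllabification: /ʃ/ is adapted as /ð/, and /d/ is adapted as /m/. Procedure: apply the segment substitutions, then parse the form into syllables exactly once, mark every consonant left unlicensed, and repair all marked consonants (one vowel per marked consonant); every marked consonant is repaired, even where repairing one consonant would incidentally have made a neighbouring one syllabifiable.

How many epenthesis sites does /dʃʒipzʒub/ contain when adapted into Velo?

After substitution the input is /mðʒipzʒub/.
The unsyllabifiable consonants are /m/, /ð/, /p/, /z/, /b/; each receives one epenthetic vowel.

5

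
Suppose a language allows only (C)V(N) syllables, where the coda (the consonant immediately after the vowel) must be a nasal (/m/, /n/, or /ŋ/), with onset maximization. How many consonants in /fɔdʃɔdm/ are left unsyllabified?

3

Syllabifying with onset maximization leaves /d/, /d/, /m/ stranded (only a nasal (/m/, /n/, or /ŋ/) is licensed in coda position; onsets are limited to one consonant).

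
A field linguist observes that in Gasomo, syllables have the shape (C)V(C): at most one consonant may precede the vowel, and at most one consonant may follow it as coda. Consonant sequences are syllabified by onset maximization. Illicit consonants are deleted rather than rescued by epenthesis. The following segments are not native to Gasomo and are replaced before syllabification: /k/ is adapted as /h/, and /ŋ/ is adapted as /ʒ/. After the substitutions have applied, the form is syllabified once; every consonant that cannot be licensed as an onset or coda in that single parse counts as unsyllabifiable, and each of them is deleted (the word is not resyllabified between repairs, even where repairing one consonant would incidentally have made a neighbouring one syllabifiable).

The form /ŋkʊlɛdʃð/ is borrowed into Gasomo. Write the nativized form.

hʊlɛd

Substitution: /ŋ/ → /ʒ/, /k/ → /h/, giving /ʒhʊlɛdʃð/.
The consonants /ʒ/, /ʃ/, /ð/ cannot be parsed into a legal (C)V(C) syllable (at most one coda consonant is licensed; onsets are limited to one consonant).
Deletion applies to /ʒ/, /ʃ/, /ð/.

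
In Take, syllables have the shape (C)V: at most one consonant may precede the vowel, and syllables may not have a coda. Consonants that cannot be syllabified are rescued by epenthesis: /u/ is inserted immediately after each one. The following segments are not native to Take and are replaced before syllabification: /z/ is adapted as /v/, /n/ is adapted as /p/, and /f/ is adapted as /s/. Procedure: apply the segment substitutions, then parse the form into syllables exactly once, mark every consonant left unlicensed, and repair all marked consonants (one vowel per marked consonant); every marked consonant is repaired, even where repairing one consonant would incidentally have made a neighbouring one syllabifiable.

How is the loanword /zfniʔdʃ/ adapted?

vusupiʔuduʃu

Substitution: /z/ → /v/, /f/ → /s/, /n/ → /p/, giving /vspiʔdʃ/.
Syllabifying with onset maximization leaves /v/, /s/, /ʔ/, /d/, /ʃ/ stranded (no codas are permitted; onsets are limited to one consonant).
Inserting the epenthetic vowel yields /v/ → /vu/, /s/ → /su/, /ʔ/ → /ʔu/, /d/ → /du/, /ʃ/ → /ʃu/.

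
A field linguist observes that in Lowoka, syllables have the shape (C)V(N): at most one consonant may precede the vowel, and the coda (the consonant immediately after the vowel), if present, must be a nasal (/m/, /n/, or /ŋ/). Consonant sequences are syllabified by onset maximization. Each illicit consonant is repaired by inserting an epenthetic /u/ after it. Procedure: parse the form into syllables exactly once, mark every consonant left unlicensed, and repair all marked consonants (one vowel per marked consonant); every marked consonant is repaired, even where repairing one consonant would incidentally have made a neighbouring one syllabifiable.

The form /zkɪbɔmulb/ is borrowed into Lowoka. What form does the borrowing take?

zukɪbɔmulubu

Under (C)V(N), the unsyllabifiable consonants are /z/, /l/, /b/ (only a nasal (/m/, /n/, or /ŋ/) is licensed in coda position; onsets are limited to one consonant).
Epenthesis after each stranded consonant: /z/ → /zu/, /l/ → /lu/, /b/ → /bu/.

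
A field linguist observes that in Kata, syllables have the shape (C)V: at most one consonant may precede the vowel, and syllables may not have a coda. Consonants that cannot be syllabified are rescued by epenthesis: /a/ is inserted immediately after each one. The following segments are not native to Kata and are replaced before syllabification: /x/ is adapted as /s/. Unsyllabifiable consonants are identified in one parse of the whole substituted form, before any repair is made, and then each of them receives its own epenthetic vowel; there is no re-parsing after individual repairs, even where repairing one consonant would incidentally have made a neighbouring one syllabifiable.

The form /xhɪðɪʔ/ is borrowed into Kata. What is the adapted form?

Substitution: /x/ → /s/, giving /shɪðɪʔ/.
The consonants /s/, /ʔ/ cannot be parsed into a legal (C)V syllable (no codas are permitted; onsets are limited to one consonant).
Epenthesis after each stranded consonant: /s/ → /sa/, /ʔ/ → /ʔa/.

sahɪðɪʔa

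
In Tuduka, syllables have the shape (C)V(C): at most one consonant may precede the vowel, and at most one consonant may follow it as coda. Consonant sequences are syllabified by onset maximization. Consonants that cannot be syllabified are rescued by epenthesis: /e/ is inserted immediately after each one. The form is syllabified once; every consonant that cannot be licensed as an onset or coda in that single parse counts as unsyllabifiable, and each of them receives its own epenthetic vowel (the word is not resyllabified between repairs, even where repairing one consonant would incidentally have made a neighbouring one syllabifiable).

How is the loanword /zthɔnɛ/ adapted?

zetehɔnɛ

Under (C)V(C), the unsyllabifiable consonants are /z/, /t/ (at most one coda consonant is licensed; onsets are limited to one consonant).
Each unlicensed consonant becomes the onset of a new syllable: /z/ → /ze/, /t/ → /te/.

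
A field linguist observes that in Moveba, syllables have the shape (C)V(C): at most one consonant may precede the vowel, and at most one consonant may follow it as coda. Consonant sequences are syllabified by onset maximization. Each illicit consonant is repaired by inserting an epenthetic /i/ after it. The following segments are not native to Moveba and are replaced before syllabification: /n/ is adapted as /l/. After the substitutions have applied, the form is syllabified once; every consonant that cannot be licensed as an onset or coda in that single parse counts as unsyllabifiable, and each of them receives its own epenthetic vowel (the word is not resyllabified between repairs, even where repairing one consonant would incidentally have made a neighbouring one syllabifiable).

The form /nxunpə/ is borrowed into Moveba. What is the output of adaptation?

lixulpə

Substitution: /n/ → /l/, giving /lxulpə/.
The consonants /l/ cannot be parsed into a legal (C)V(C) syllable (at most one coda consonant is licensed; onsets are limited to one consonant).
Epenthesis after each stranded consonant: /l/ → /li/.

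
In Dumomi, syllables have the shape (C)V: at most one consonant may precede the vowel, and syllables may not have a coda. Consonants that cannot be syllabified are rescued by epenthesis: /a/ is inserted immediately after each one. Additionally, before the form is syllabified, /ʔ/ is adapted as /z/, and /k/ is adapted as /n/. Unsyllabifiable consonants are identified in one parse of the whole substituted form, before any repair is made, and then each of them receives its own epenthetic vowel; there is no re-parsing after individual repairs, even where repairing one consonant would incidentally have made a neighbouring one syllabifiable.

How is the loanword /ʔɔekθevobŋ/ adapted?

Substitution: /ʔ/ → /z/, /k/ → /n/, giving /zɔenθevobŋ/.
Syllabifying with onset maximization leaves /n/, /b/, /ŋ/ stranded (no codas are permitted; onsets are limited to one consonant).
Epenthesis after each stranded consonant: /n/ → /na/, /b/ → /ba/, /ŋ/ → /ŋa/.

zɔenaθevobaŋa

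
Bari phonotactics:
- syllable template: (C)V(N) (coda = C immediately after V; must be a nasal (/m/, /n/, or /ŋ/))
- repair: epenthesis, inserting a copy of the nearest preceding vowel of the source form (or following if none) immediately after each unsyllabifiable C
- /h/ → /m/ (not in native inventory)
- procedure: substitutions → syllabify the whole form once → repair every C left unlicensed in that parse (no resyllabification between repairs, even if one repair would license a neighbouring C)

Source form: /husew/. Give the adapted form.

Substitution: /h/ → /m/, giving /musew/.
Syllabifying with onset maximization leaves /w/ stranded (only a nasal (/m/, /n/, or /ŋ/) is licensed in coda position; onsets are limited to one consonant).
Epenthesis after each stranded consonant: /w/ → /we/.

musewe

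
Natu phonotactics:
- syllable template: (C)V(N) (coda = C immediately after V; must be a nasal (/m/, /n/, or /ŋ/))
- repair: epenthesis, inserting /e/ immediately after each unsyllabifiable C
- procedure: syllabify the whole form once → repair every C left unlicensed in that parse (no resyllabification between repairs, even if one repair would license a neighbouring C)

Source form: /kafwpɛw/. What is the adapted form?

kafewepɛwe

Syllabifying with onset maximization leaves /f/, /w/, /w/ stranded (only a nasal (/m/, /n/, or /ŋ/) is licensed in coda position; onsets are limited to one consonant).
Inserting the epenthetic vowel yields /f/ → /fe/, /w/ → /we/, /w/ → /we/.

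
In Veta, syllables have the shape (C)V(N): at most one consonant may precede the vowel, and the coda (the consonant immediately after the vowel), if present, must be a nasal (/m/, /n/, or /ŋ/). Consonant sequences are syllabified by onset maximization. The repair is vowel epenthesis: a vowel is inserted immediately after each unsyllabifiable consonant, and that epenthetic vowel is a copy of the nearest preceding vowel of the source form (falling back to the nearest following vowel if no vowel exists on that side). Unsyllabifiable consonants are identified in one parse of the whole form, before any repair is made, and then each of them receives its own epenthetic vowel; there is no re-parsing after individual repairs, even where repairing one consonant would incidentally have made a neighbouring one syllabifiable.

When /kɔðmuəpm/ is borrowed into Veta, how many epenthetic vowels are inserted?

3

The unsyllabifiable consonants are /ð/, /p/, /m/; each receives one epenthetic vowel.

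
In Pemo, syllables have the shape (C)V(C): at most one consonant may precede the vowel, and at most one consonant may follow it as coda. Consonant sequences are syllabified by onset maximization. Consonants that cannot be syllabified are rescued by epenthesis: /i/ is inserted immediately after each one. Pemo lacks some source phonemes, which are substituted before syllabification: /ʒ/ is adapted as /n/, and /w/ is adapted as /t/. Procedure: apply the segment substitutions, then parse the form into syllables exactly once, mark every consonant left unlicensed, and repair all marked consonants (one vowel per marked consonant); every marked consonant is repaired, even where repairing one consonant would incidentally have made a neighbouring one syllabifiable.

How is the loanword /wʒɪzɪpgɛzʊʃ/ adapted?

Substitution: /w/ → /t/, /ʒ/ → /n/, giving /tnɪzɪpgɛzʊʃ/.
Syllabifying with onset maximization leaves /t/ stranded (at most one coda consonant is licensed; onsets are limited to one consonant).
Each unlicensed consonant becomes the onset of a new syllable: /t/ → /ti/.

tinɪzɪpgɛzʊʃ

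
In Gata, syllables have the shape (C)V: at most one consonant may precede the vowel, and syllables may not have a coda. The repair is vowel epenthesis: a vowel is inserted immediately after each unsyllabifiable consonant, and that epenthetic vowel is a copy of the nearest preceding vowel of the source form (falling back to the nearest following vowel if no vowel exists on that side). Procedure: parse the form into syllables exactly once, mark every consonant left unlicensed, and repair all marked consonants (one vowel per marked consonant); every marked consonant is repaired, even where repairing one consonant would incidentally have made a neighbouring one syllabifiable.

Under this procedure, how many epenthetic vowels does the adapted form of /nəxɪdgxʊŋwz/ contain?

5

The unsyllabifiable consonants are /d/, /g/, /ŋ/, /w/, /z/; each receives one epenthetic vowel.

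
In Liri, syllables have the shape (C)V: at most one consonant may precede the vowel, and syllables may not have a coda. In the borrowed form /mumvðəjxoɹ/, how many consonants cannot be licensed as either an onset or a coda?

Syllabifying with onset maximization leaves /m/, /v/, /j/, /ɹ/ stranded (no codas are permitted; onsets are limited to one consonant).

4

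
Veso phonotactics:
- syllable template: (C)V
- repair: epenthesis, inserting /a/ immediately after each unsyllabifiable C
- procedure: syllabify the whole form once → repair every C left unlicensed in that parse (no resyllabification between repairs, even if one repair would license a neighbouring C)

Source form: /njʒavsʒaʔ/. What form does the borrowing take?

The consonants /n/, /j/, /v/, /s/, /ʔ/ cannot be parsed into a legal (C)V syllable (no codas are permitted; onsets are limited to one consonant).
Epenthesis after each stranded consonant: /n/ → /na/, /j/ → /ja/, /v/ → /va/, /s/ → /sa/, /ʔ/ → /ʔa/.

najaʒavasaʒaʔa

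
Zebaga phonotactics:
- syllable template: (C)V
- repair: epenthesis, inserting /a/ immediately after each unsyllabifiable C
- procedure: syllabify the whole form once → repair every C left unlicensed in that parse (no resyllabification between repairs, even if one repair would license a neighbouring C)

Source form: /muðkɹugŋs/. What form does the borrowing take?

muðakaɹugaŋasa

The consonants /ð/, /k/, /g/, /ŋ/, /s/ cannot be parsed into a legal (C)V syllable (no codas are permitted; onsets are limited to one consonant).
Epenthesis after each stranded consonant: /ð/ → /ða/, /k/ → /ka/, /g/ → /ga/, /ŋ/ → /ŋa/, /s/ → /sa/.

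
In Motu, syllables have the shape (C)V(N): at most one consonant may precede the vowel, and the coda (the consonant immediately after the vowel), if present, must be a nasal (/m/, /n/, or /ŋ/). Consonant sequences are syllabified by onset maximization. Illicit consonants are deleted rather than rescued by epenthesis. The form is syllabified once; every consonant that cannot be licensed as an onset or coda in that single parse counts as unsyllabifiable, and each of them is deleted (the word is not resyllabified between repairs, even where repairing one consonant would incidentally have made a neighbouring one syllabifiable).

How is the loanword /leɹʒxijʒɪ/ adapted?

lexiʒɪ

Under (C)V(N), the unsyllabifiable consonants are /ɹ/, /ʒ/, /j/ (only a nasal (/m/, /n/, or /ŋ/) is licensed in coda position; onsets are limited to one consonant).
Each unlicensed consonant is deleted: /ɹ/, /ʒ/, /j/.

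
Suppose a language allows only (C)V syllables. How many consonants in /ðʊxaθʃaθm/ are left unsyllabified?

The consonants /θ/, /θ/, /m/ cannot be parsed into a legal (C)V syllable (no codas are permitted; onsets are limited to one consonant).

3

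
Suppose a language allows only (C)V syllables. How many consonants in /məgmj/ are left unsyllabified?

Syllabifying with onset maximization leaves /g/, /m/, /j/ stranded (no codas are permitted; onsets are limited to one consonant).

3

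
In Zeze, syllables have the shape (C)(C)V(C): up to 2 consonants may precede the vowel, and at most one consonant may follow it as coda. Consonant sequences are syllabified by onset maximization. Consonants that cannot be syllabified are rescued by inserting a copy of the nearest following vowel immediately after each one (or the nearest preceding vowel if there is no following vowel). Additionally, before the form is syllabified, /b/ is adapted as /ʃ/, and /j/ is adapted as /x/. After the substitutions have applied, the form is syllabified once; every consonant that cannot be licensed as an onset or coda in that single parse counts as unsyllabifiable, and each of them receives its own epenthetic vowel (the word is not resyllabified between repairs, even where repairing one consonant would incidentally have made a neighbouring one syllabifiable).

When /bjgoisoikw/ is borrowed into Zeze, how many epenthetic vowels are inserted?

After substitution the input is /ʃxgoisoikw/.
The unsyllabifiable consonants are /ʃ/, /w/; each receives one epenthetic vowel.

2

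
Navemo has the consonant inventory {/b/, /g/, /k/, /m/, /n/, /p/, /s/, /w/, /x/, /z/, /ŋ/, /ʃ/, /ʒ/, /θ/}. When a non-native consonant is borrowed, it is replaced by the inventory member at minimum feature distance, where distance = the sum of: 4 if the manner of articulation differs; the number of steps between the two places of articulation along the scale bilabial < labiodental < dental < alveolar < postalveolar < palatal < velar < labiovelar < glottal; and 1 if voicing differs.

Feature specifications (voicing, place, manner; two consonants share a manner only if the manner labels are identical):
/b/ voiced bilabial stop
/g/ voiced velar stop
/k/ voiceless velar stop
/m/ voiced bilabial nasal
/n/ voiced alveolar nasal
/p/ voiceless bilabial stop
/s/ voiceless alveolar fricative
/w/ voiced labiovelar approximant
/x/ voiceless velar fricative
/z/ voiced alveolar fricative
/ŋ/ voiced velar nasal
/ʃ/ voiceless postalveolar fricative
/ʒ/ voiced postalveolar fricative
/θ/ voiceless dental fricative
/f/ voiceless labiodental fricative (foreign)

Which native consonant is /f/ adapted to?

θ

/θ/ is closest: same manner (fricative), place distance 1 (labiodental→dental), same voicing; total 1. Next closest is /s/ at distance 2.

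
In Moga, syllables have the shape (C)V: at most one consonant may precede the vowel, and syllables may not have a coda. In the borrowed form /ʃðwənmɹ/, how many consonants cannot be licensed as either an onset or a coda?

Syllabifying with onset maximization leaves /ʃ/, /ð/, /n/, /m/, /ɹ/ stranded (no codas are permitted; onsets are limited to one consonant).

5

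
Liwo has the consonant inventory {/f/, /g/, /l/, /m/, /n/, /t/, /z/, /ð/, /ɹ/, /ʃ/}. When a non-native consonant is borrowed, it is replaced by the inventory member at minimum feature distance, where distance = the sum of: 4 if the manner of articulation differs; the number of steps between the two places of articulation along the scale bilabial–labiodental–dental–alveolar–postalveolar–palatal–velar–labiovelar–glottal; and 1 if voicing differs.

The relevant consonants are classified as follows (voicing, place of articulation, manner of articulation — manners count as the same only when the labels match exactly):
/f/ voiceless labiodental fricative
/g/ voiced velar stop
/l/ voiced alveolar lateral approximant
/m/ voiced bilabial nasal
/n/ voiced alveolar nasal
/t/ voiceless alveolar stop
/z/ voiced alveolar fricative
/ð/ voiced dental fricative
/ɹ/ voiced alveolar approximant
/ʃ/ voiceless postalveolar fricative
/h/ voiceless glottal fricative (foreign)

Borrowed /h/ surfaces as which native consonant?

ʃ

/ʃ/ is closest: same manner (fricative), place distance 4 (glottal→postalveolar), same voicing; total 4. Next closest is /z/ at distance 6.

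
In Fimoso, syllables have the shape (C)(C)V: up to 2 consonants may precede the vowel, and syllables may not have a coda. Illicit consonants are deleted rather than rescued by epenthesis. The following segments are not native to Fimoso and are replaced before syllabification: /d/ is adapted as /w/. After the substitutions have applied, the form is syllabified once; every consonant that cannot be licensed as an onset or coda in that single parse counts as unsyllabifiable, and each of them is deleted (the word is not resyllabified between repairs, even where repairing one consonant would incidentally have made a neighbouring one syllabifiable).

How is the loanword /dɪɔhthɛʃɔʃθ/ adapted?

wɪɔthɛʃɔ

Substitution: /d/ → /w/, giving /wɪɔhthɛʃɔʃθ/.
Under (C)(C)V, the unsyllabifiable consonants are /h/, /ʃ/, /θ/ (no codas are permitted; onsets may contain at most 2 consonants).
Deletion applies to /h/, /ʃ/, /θ/.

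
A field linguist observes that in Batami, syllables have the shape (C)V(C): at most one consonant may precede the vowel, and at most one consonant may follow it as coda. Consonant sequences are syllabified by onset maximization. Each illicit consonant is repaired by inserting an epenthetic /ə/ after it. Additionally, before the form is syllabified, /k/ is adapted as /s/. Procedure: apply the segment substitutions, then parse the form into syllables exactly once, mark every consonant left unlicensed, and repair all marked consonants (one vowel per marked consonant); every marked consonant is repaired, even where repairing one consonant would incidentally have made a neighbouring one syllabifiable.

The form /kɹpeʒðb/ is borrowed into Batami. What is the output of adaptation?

Substitution: /k/ → /s/, giving /sɹpeʒðb/.
Under (C)V(C), the unsyllabifiable consonants are /s/, /ɹ/, /ð/, /b/ (at most one coda consonant is licensed; onsets are limited to one consonant).
Epenthesis after each stranded consonant: /s/ → /sə/, /ɹ/ → /ɹə/, /ð/ → /ðə/, /b/ → /bə/.

səɹəpeʒðəbə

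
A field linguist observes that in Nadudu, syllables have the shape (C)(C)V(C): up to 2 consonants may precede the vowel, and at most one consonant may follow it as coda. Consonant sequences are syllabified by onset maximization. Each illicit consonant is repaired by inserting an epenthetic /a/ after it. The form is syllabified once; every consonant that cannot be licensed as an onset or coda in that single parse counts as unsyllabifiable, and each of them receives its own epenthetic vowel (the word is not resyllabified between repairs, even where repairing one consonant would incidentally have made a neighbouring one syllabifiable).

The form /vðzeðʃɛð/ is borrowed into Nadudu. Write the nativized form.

vaðzeðʃɛð

Syllabifying with onset maximization leaves /v/ stranded (at most one coda consonant is licensed; onsets may contain at most 2 consonants).
Epenthesis after each stranded consonant: /v/ → /va/.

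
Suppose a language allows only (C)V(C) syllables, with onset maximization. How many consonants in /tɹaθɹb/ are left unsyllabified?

The consonants /t/, /ɹ/, /b/ cannot be parsed into a legal (C)V(C) syllable (at most one coda consonant is licensed; onsets are limited to one consonant).

3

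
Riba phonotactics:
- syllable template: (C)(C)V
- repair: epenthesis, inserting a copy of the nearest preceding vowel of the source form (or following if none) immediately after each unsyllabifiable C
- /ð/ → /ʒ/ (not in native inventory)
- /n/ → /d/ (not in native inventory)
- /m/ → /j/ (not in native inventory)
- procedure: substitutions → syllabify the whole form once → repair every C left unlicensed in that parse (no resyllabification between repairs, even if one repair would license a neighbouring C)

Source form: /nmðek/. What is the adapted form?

Substitution: /n/ → /d/, /m/ → /j/, /ð/ → /ʒ/, giving /djʒek/.
Syllabifying with onset maximization leaves /d/, /k/ stranded (no codas are permitted; onsets may contain at most 2 consonants).
Epenthesis after each stranded consonant: /d/ → /de/, /k/ → /ke/.

dejʒeke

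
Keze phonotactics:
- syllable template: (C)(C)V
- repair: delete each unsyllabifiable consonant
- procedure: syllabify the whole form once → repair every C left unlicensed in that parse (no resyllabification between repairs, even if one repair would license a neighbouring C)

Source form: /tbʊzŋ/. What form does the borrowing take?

Under (C)(C)V, the unsyllabifiable consonants are /z/, /ŋ/ (no codas are permitted; onsets may contain at most 2 consonants).
Deleting the stranded consonants removes /z/, /ŋ/.

tbʊ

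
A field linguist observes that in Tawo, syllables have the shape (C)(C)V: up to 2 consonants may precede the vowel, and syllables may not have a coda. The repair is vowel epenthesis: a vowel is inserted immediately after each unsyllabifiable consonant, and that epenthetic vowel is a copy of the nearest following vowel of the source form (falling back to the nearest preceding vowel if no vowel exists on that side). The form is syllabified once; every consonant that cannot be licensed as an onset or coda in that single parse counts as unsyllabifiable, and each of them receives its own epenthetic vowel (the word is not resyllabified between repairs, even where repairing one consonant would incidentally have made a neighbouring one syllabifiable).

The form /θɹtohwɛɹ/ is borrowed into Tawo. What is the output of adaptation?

Syllabifying with onset maximization leaves /θ/, /ɹ/ stranded (no codas are permitted; onsets may contain at most 2 consonants).
Each unlicensed consonant becomes the onset of a new syllable: /θ/ → /θo/, /ɹ/ → /ɹɛ/.

θoɹtohwɛɹɛ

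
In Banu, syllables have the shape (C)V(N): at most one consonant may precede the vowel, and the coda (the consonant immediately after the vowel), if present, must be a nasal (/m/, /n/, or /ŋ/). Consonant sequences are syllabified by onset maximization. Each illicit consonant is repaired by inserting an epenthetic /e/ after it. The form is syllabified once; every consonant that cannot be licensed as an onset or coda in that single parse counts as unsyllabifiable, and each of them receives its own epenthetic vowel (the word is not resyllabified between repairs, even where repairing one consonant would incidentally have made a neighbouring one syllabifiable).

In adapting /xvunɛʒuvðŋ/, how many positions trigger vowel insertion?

The unsyllabifiable consonants are /x/, /v/, /ð/, /ŋ/; each receives one epenthetic vowel.

4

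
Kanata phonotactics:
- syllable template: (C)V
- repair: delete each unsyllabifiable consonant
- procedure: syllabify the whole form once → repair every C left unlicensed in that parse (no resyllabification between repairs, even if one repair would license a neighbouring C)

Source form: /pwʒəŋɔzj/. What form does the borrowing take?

The consonants /p/, /w/, /z/, /j/ cannot be parsed into a legal (C)V syllable (no codas are permitted; onsets are limited to one consonant).
Deleting the stranded consonants removes /p/, /w/, /z/, /j/.

ʒəŋɔ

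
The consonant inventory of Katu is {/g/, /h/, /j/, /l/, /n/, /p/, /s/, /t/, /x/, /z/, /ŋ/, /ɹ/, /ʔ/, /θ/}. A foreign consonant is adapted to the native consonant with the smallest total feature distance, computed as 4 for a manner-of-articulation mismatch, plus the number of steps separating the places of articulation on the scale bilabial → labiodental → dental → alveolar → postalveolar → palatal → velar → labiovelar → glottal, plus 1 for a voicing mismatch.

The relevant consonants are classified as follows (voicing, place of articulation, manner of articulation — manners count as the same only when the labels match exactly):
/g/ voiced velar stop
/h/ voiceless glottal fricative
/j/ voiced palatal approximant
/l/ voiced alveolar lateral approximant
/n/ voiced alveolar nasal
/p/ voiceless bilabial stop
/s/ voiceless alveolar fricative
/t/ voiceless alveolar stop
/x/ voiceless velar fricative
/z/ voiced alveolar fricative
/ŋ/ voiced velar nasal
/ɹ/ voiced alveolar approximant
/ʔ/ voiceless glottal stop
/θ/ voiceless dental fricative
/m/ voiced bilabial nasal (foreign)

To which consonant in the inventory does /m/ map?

n

/n/ is closest: same manner (nasal), place distance 3 (bilabial→alveolar), same voicing; total 3. Next closest is /p/ at distance 5.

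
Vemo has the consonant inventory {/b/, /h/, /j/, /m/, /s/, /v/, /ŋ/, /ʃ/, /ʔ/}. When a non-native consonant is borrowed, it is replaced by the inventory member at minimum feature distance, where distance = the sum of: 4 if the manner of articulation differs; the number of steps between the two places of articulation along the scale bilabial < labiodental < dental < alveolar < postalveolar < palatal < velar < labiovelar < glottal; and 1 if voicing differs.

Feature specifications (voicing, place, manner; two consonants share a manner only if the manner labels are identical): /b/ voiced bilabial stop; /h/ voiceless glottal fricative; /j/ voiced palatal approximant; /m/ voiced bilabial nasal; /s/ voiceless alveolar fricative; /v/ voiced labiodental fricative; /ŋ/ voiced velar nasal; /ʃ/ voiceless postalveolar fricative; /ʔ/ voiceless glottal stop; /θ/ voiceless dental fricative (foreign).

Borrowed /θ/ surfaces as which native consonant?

s

/s/ is closest: same manner (fricative), place distance 1 (dental→alveolar), same voicing; total 1. Next closest is /v/ at distance 2.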